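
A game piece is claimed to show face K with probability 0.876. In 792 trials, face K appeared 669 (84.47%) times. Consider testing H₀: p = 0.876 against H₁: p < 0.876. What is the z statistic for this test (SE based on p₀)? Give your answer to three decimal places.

z = -2.673

p̂ = 669/792 ≈ 0.84470.
Under H₀, SE = √(0.876·0.124/792) = √(0.000137152) = 0.01171.
z = (0.84470 − 0.876)/0.01171 = -0.03130/0.01171 = -2.673.
p-value = P(Z < -2.673) ≈ 0.0038.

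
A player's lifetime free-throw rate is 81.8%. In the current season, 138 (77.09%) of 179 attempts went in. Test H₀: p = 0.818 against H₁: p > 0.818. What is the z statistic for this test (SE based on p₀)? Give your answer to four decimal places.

p̂ = 138/179 ≈ 0.770950.
Standard error under H₀: √(0.818×0.182/179) = 0.028839.
z = (0.770950 − 0.818)/0.028839 = -0.047050/0.028839 = -1.6315.
p-value = P(Z > -1.631) ≈ 0.9486.

z = -1.6315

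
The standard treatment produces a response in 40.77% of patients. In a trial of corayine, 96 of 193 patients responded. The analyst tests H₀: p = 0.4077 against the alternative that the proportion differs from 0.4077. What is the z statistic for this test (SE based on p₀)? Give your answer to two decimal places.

z = 2.54

p̂ = 96/193 = 0.49741.
SE = √(p₀(1−p₀)/n) = √(0.24148/193) = 0.03537.
z = (0.49741 − 0.4077)/0.03537 = 0.08971/0.03537 = 2.54.
p-value = 2·P(Z > 2.536) ≈ 0.0112.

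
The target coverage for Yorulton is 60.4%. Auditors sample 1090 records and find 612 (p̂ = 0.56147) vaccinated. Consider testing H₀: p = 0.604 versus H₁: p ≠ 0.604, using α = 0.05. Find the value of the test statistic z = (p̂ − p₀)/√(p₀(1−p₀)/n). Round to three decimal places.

p̂ = 612/1090 = 0.561468.
Under H₀, SE = √(0.604·0.396/1090) = √(0.000219435) = 0.014813.
z = (0.561468 − 0.604)/0.014813 = -0.042532/0.014813 = -2.871.
p-value = 2·P(Z > 2.871) ≈ 0.0041. With α = 0.05, reject H₀.

z = -2.871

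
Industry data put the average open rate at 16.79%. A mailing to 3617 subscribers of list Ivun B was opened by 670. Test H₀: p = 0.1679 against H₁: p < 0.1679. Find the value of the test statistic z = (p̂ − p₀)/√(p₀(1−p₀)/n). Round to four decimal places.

p̂ = 670/3617 ≈ 0.18523638.
SE = √(p₀(1−p₀)/n) = √(0.13971/3617) = 0.00621497.
z = (0.18523638 − 0.1679)/0.00621497 = 0.01733638/0.00621497 = 2.7895.

z = 2.7895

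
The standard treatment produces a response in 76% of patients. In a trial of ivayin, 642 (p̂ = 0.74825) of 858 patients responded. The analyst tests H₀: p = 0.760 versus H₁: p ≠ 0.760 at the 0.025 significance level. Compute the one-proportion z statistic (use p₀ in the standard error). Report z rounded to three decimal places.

z = -0.806

p̂ = 642/858 ≈ 0.74825.
SE = √(p₀(1−p₀)/n) = √(0.1824/858) = 0.01458.
z = (0.74825 − 0.76)/0.01458 = -0.01175/0.01458 = -0.806.
Two-sided p-value ≈ 2·Φ(−0.806) = 0.4204; since p > α = 0.025, fail to reject H₀.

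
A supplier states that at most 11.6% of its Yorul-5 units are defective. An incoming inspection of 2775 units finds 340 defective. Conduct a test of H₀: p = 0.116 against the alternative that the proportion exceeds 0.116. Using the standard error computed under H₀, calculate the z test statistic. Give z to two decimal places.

z = 1.07

p̂ = 340/2775 ≈ 0.1225.
Under H₀, SE = √(0.116·0.884/2775) = √(3.69528e-05) = 0.0061.
z = (0.1225 − 0.116)/0.0061 = 0.0065/0.0061 = 1.07.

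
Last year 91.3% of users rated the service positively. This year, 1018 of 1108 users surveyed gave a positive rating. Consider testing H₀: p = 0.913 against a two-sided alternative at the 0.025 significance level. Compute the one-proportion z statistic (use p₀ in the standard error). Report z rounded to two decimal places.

z = 0.68

p̂ = 1018/1108 = 0.9188.
Standard error under H₀: √(0.913×0.087/1108) = 0.0085.
z = (0.9188 − 0.913)/0.0085 = 0.0058/0.0085 = 0.68.
p-value = 2·P(Z > 0.682) ≈ 0.4954, so at α = 0.025 we fail to reject H₀.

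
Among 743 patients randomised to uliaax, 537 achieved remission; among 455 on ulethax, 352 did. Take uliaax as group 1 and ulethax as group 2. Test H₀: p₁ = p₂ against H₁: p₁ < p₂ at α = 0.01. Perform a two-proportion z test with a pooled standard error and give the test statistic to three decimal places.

z = -1.954

p̂₁ = 537/743 = 0.72275, p̂₂ = 352/455 = 0.77363.
Pooled p̂ = (537+352)/(743+455) = 889/1198 = 0.74207.
SE = √(0.191402 × 0.0035437) = 0.02604.
z = (0.72275 − 0.77363)/0.02604 = -0.05088/0.02604 = -1.954.
p-value = P(Z < -1.954) ≈ 0.0254, so at α = 0.01 we fail to reject H₀.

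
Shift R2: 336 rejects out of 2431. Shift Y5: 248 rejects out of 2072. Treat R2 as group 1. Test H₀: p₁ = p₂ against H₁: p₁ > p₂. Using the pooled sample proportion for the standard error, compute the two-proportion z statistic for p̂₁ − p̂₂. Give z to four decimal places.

z = 1.8440

p̂₁ = 336/2431 ≈ 0.1382147, p̂₂ = 248/2072 ≈ 0.1196911.
Pooled p̂ = (336+248)/(2431+2072) = 584/4503 = 0.1296913.
SE = √(p̂(1−p̂)(1/n₁+1/n₂)) = √(0.1296913·0.8703087·0.000893979) = √(0.000100905) = 0.0100451.
z = (0.1382147 − 0.1196911)/0.0100451 = 0.0185236/0.0100451 = 1.8440.
p-value = P(Z > 1.844) ≈ 0.0326.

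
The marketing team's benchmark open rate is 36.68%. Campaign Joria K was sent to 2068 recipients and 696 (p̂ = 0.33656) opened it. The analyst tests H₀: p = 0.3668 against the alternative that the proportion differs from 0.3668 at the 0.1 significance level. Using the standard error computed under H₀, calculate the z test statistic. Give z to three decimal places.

p̂ = 696/2068 = 0.336557.
Under H₀, SE = √(0.3668·0.6332/2068) = √(0.00011231) = 0.010598.
z = (0.336557 − 0.3668)/0.010598 = -0.030243/0.010598 = -2.854.
p-value = 2·P(Z > 2.854) ≈ 0.0043. With α = 0.1, reject H₀.

z = -2.854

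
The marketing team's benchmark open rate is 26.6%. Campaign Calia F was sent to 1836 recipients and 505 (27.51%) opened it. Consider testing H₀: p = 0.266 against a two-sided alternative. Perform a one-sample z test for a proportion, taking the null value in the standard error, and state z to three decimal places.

z = 0.878

p̂ = 505/1836 = 0.27505.
Under H₀, SE = √(0.266·0.734/1836) = √(0.000106342) = 0.01031.
z = (0.27505 − 0.266)/0.01031 = 0.00905/0.01031 = 0.878.
p-value = 2·P(Z > 0.878) ≈ 0.3799.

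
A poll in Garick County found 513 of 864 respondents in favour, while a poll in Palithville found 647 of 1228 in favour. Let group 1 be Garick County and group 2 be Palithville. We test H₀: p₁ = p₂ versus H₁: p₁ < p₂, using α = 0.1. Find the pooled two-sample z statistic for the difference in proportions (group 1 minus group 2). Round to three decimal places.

p̂₁ = 513/864 ≈ 0.59375, p̂₂ = 647/1228 ≈ 0.52687.
Pooled p̂ = (513+647)/(864+1228) = 1160/2092 = 0.55449.
SE = √(p̂(1−p̂)(1/n₁+1/n₂)) = √(0.55449·0.44551·0.00197174) = √(0.00048708) = 0.02207.
z = (0.59375 − 0.52687)/0.02207 = 0.06688/0.02207 = 3.030.
p-value = P(Z < 3.030) ≈ 0.9988, so at α = 0.1 we fail to reject H₀.

z = 3.030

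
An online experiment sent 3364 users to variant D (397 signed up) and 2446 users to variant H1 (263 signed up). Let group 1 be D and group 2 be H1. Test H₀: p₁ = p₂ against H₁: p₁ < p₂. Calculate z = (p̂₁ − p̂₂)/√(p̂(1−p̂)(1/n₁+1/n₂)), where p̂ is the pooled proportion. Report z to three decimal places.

z = 1.244

p̂₁ = 397/3364 ≈ 0.11801, p̂₂ = 263/2446 ≈ 0.10752.
Pooled p̂ = (397+263)/(3364+2446) = 660/5810 = 0.11360.
SE = √(0.100693 × 0.000706096) = 0.00843.
z = (0.11801 − 0.10752)/0.00843 = 0.01049/0.00843 = 1.244.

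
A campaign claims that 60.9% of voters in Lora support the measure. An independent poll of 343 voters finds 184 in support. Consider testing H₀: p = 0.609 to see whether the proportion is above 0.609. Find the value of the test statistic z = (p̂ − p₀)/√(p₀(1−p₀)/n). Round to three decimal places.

p̂ = 184/343 = 0.53644.
SE = √(p₀(1−p₀)/n) = √(0.23812/343) = 0.02635.
z = (0.53644 − 0.609)/0.02635 = -0.07256/0.02635 = -2.754.

z = -2.754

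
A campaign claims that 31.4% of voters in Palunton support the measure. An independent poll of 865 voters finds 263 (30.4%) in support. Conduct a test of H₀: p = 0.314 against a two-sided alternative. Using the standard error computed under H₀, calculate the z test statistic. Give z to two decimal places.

p̂ = 263/865 ≈ 0.3040.
Under H₀, SE = √(0.314·0.686/865) = √(0.000249022) = 0.0158.
z = (0.3040 − 0.314)/0.0158 = -0.0100/0.0158 = -0.63.

z = -0.63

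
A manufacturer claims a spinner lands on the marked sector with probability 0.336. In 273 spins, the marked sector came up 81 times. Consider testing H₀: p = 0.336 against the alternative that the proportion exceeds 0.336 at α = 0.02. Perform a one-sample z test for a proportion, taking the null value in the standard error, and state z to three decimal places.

p̂ = 81/273 = 0.29670.
SE = √(p₀(1−p₀)/n) = √(0.2231/273) = 0.02859.
z = (0.29670 − 0.336)/0.02859 = -0.03930/0.02859 = -1.375.
p-value = P(Z > -1.375) ≈ 0.9154. With α = 0.02, fail to reject H₀.

z = -1.375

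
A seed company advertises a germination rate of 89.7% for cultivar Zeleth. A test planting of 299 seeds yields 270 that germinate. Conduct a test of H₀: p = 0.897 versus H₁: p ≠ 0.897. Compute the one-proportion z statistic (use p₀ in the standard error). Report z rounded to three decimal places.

z = 0.342

p̂ = 270/299 ≈ 0.90301.
Standard error under H₀: √(0.897×0.103/299) = 0.01758.
z = (0.90301 − 0.897)/0.01758 = 0.00601/0.01758 = 0.342.
p-value = 2·P(Z > 0.342) ≈ 0.7324.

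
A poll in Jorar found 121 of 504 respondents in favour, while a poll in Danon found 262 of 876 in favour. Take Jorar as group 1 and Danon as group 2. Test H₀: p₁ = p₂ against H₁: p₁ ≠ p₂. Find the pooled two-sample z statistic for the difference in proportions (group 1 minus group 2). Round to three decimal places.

z = -2.357

p̂₁ = 121/504 ≈ 0.240079, p̂₂ = 262/876 ≈ 0.299087.
Pooled p̂ = (121+262)/(504+876) = 383/1380 = 0.277536.
SE = √(p̂(1−p̂)(1/n₁+1/n₂)) = √(0.277536·0.722464·0.00312568) = √(0.00062673) = 0.025035.
z = (0.240079 − 0.299087)/0.025035 = -0.059008/0.025035 = -2.357.
Two-sided p-value ≈ 2·Φ(−2.357) = 0.0184.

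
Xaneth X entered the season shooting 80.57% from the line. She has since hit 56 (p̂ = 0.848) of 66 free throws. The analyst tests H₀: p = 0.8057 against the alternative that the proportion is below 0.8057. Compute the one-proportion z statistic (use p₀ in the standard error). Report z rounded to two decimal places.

z = 0.88

p̂ = 56/66 = 0.8485.
SE = √(p₀(1−p₀)/n) = √(0.15655/66) = 0.0487.
z = (0.8485 − 0.8057)/0.0487 = 0.0428/0.0487 = 0.88.
p-value = P(Z < 0.878) ≈ 0.8102.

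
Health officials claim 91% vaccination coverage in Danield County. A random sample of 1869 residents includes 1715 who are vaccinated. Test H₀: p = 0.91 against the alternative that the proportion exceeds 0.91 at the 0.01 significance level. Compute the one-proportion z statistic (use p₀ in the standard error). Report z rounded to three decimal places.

z = 1.149

p̂ = 1715/1869 = 0.9176030.
SE = √(p₀(1−p₀)/n) = √(0.0819/1869) = 0.0066197.
z = (0.9176030 − 0.91)/0.0066197 = 0.0076030/0.0066197 = 1.149.
p-value = P(Z > 1.149) ≈ 0.1254, so at α = 0.01 we fail to reject H₀.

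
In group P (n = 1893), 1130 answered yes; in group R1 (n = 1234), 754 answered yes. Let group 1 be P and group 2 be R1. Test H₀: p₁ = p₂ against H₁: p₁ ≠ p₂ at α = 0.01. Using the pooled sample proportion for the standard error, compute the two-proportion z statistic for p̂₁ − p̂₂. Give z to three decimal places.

z = -0.787

p̂₁ = 1130/1893 ≈ 0.596936, p̂₂ = 754/1234 ≈ 0.611021.
Pooled p̂ = (1130+754)/(1893+1234) = 1884/3127 = 0.602494.
SE = √(p̂(1−p̂)(1/n₁+1/n₂)) = √(0.602494·0.397506·0.00133863) = √(0.000320596) = 0.017905.
z = (0.596936 − 0.611021)/0.017905 = -0.014085/0.017905 = -0.787.
Two-sided p-value ≈ 2·Φ(−0.787) = 0.4315. With α = 0.01, fail to reject H₀.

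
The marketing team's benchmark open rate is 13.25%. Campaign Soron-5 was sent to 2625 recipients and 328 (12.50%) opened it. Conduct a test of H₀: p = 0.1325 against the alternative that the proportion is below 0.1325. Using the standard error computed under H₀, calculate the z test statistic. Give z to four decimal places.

z = -1.1406

p̂ = 328/2625 = 0.1249524.
SE = √(p₀(1−p₀)/n) = √(0.11494/2625) = 0.0066173.
z = (0.1249524 − 0.1325)/0.0066173 = -0.0075476/0.0066173 = -1.1406.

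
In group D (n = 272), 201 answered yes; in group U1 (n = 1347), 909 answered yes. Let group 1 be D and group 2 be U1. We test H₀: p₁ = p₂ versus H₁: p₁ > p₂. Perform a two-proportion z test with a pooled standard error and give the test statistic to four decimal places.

p̂₁ = 201/272 = 0.738971, p̂₂ = 909/1347 = 0.674833.
Pooled p̂ = (201+909)/(272+1347) = 1110/1619 = 0.685608.
SE = √(0.21555 × 0.00441886) = 0.030862.
z = (0.738971 − 0.674833)/0.030862 = 0.064138/0.030862 = 2.0782.
p-value = P(Z > 2.078) ≈ 0.0188.

z = 2.0782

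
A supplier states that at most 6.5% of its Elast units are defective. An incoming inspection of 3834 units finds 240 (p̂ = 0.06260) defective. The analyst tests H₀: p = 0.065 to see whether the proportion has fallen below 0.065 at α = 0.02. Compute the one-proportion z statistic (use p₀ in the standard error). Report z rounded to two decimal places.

z = -0.60

p̂ = 240/3834 ≈ 0.0626.
Standard error under H₀: √(0.065×0.935/3834) = 0.0040.
z = (0.0626 − 0.065)/0.0040 = -0.0024/0.0040 = -0.60.
p-value = P(Z < -0.603) ≈ 0.2731; since p > α = 0.02, fail to reject H₀.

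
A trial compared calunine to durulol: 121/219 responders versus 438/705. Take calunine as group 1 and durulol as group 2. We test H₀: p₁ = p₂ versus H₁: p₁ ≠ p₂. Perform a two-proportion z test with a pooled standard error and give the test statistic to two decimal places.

p̂₁ = 121/219 = 0.5525, p̂₂ = 438/705 = 0.6213.
Pooled p̂ = (121+438)/(219+705) = 559/924 = 0.6050.
SE = √(0.23898 × 0.00598465) = 0.0378.
z = (0.5525 − 0.6213)/0.0378 = -0.0688/0.0378 = -1.82.
p-value = 2·P(Z > 1.818) ≈ 0.0690.

z = -1.82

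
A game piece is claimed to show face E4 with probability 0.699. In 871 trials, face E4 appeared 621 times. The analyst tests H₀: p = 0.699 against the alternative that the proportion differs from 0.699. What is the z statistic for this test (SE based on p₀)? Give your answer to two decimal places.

z = 0.90

p̂ = 621/871 = 0.7130.
Standard error under H₀: √(0.699×0.301/871) = 0.0155.
z = (0.7130 − 0.699)/0.0155 = 0.0140/0.0155 = 0.90.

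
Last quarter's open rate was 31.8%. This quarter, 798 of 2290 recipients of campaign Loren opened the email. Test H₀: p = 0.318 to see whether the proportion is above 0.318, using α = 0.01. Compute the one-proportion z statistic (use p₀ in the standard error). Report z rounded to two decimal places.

z = 3.13

p̂ = 798/2290 = 0.34847.
SE = √(p₀(1−p₀)/n) = √(0.21688/2290) = 0.00973.
z = (0.34847 − 0.318)/0.00973 = 0.03047/0.00973 = 3.13.
p-value = P(Z > 3.131) ≈ 0.0009, so at α = 0.01 we reject H₀.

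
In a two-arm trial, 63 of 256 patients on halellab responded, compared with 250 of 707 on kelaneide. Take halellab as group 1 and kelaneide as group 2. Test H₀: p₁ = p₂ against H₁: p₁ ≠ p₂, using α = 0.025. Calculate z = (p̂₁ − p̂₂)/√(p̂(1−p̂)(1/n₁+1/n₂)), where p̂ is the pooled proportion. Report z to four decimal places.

p̂₁ = 63/256 = 0.2460938, p̂₂ = 250/707 = 0.3536068.
Pooled p̂ = (63+250)/(256+707) = 313/963 = 0.3250260.
SE = √(0.219384 × 0.00532068) = 0.0341654.
z = (0.2460938 − 0.3536068)/0.0341654 = -0.1075130/0.0341654 = -3.1468.
Two-sided p-value ≈ 2·Φ(−3.147) = 0.0017, so at α = 0.025 we reject H₀.

z = -3.1468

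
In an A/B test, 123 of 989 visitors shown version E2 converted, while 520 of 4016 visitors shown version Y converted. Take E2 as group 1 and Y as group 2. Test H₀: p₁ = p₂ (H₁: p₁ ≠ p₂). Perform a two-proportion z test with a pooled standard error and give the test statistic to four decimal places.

p̂₁ = 123/989 = 0.124368, p̂₂ = 520/4016 = 0.129482.
Pooled p̂ = (123+520)/(989+4016) = 643/5005 = 0.128472.
SE = √(p̂(1−p̂)(1/n₁+1/n₂)) = √(0.128472·0.871528·0.00126013) = √(0.000141092) = 0.011878.
z = (0.124368 − 0.129482)/0.011878 = -0.005114/0.011878 = -0.4305.
p-value = 2·P(Z > 0.431) ≈ 0.6668.

z = -0.4305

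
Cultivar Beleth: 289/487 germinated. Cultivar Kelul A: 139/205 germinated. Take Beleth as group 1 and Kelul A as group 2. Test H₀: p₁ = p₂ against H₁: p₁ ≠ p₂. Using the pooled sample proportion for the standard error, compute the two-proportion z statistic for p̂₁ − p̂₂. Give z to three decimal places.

z = -2.092

p̂₁ = 289/487 = 0.59343, p̂₂ = 139/205 = 0.67805.
Pooled p̂ = (289+139)/(487+205) = 428/692 = 0.61850.
SE = √(p̂(1−p̂)(1/n₁+1/n₂)) = √(0.61850·0.38150·0.00693144) = √(0.00163553) = 0.04044.
z = (0.59343 − 0.67805)/0.04044 = -0.08462/0.04044 = -2.092.
Two-sided p-value ≈ 2·Φ(−2.092) = 0.0364.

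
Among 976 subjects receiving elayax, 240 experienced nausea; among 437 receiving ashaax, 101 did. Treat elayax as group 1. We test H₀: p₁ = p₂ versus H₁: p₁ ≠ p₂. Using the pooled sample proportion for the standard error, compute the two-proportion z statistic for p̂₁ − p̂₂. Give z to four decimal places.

p̂₁ = 240/976 = 0.2459016, p̂₂ = 101/437 = 0.2311213.
Pooled p̂ = (240+101)/(976+437) = 341/1413 = 0.2413305.
SE = √(0.18309 × 0.00331292) = 0.0246285.
z = (0.2459016 − 0.2311213)/0.0246285 = 0.0147803/0.0246285 = 0.6001.
p-value = 2·P(Z > 0.600) ≈ 0.5484.

z = 0.6001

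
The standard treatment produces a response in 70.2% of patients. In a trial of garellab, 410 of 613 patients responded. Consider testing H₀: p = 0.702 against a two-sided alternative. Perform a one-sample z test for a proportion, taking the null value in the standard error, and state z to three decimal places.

z = -1.795

p̂ = 410/613 = 0.66884.
SE = √(p₀(1−p₀)/n) = √(0.2092/613) = 0.01847.
z = (0.66884 − 0.702)/0.01847 = -0.03316/0.01847 = -1.795.
Two-sided p-value ≈ 2·Φ(−1.795) = 0.0727.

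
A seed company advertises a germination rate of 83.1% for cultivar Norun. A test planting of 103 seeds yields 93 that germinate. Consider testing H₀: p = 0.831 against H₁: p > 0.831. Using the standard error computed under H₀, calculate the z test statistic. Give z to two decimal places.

p̂ = 93/103 ≈ 0.9029.
Under H₀, SE = √(0.831·0.169/103) = √(0.00136349) = 0.0369.
z = (0.9029 − 0.831)/0.0369 = 0.0719/0.0369 = 1.95.

z = 1.95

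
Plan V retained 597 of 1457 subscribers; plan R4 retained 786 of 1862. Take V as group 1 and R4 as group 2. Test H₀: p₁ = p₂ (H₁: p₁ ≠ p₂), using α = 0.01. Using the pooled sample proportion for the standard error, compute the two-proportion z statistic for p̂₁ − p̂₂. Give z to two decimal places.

p̂₁ = 597/1457 ≈ 0.4097, p̂₂ = 786/1862 ≈ 0.4221.
Pooled p̂ = (597+786)/(1457+1862) = 1383/3319 = 0.4167.
SE = √(p̂(1−p̂)(1/n₁+1/n₂)) = √(0.4167·0.5833·0.0012234) = √(0.000297359) = 0.0172.
z = (0.4097 − 0.4221)/0.0172 = -0.0124/0.0172 = -0.72.
Two-sided p-value ≈ 2·Φ(−0.718) = 0.4728, so at α = 0.01 we fail to reject H₀.

z = -0.72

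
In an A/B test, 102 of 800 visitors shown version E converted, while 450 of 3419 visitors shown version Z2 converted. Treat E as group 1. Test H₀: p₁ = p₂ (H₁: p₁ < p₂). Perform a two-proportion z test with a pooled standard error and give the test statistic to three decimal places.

p̂₁ = 102/800 = 0.12750, p̂₂ = 450/3419 = 0.13162.
Pooled p̂ = (102+450)/(800+3419) = 552/4219 = 0.13084.
SE = √(0.113718 × 0.00154248) = 0.01324.
z = (0.12750 − 0.13162)/0.01324 = -0.00412/0.01324 = -0.311.

z = -0.311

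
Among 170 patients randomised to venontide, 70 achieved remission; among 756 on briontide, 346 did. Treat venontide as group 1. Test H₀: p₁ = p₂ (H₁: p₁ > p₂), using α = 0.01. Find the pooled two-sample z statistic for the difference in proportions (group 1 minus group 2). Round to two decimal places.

z = -1.09

p̂₁ = 70/170 = 0.4118, p̂₂ = 346/756 = 0.4577.
Pooled p̂ = (70+346)/(170+756) = 416/926 = 0.4492.
SE = √(0.247424 × 0.0072051) = 0.0422.
z = (0.4118 − 0.4577)/0.0422 = -0.0459/0.0422 = -1.09.
p-value = P(Z > -1.087) ≈ 0.8615; since p > α = 0.01, fail to reject H₀.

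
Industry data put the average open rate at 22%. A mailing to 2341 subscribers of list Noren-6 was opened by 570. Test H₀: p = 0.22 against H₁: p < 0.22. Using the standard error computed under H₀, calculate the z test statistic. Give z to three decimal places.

z = 2.743

p̂ = 570/2341 = 0.243486.
Under H₀, SE = √(0.22·0.78/2341) = √(7.3302e-05) = 0.008562.
z = (0.243486 − 0.22)/0.008562 = 0.023486/0.008562 = 2.743.
p-value = P(Z < 2.743) ≈ 0.9970.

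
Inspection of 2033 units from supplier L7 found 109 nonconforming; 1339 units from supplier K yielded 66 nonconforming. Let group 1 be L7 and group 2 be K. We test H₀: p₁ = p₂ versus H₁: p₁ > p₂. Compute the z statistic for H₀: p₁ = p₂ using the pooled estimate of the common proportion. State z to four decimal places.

p̂₁ = 109/2033 ≈ 0.0536153, p̂₂ = 66/1339 ≈ 0.0492905.
Pooled p̂ = (109+66)/(2033+1339) = 175/3372 = 0.0518980.
SE = √(p̂(1−p̂)(1/n₁+1/n₂)) = √(0.0518980·0.9481020·0.00123871) = √(6.09502e-05) = 0.0078071.
z = (0.0536153 − 0.0492905)/0.0078071 = 0.0043248/0.0078071 = 0.5540.

z = 0.5540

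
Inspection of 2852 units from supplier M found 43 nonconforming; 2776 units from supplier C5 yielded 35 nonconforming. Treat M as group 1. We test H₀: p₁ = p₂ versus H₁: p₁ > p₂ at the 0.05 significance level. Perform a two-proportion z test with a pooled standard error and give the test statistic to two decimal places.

z = 0.79

p̂₁ = 43/2852 ≈ 0.01508, p̂₂ = 35/2776 ≈ 0.01261.
Pooled p̂ = (43+35)/(2852+2776) = 78/5628 = 0.01386.
SE = √(p̂(1−p̂)(1/n₁+1/n₂)) = √(0.01386·0.98614·0.000710862) = √(9.71549e-06) = 0.00312.
z = (0.01508 − 0.01261)/0.00312 = 0.00247/0.00312 = 0.79.
p-value = P(Z > 0.792) ≈ 0.2141. With α = 0.05, fail to reject H₀.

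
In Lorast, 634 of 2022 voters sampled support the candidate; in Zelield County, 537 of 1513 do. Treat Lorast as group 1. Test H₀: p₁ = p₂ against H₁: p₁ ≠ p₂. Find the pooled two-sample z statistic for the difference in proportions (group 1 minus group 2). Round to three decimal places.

z = -2.586

p̂₁ = 634/2022 = 0.31355, p̂₂ = 537/1513 = 0.35492.
Pooled p̂ = (634+537)/(2022+1513) = 1171/3535 = 0.33126.
SE = √(p̂(1−p̂)(1/n₁+1/n₂)) = √(0.33126·0.66874·0.0011555) = √(0.000255973) = 0.01600.
z = (0.31355 − 0.35492)/0.01600 = -0.04137/0.01600 = -2.586.
Two-sided p-value ≈ 2·Φ(−2.586) = 0.0097.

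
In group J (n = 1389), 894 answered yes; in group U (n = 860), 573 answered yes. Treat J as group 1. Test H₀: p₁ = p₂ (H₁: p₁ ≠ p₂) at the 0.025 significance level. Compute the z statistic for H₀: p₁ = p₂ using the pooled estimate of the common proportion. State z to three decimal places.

z = -1.096

p̂₁ = 894/1389 ≈ 0.64363, p̂₂ = 573/860 ≈ 0.66628.
Pooled p̂ = (894+573)/(1389+860) = 1467/2249 = 0.65229.
SE = √(p̂(1−p̂)(1/n₁+1/n₂)) = √(0.65229·0.34771·0.00188273) = √(0.000427019) = 0.02066.
z = (0.64363 − 0.66628)/0.02066 = -0.02265/0.02066 = -1.096.
p-value = 2·P(Z > 1.096) ≈ 0.2730; since p > α = 0.025, fail to reject H₀.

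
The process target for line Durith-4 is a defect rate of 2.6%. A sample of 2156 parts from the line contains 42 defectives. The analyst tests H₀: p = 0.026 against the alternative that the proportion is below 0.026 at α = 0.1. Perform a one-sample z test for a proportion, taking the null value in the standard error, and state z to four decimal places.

z = -1.9023

p̂ = 42/2156 ≈ 0.0194805.
SE = √(p₀(1−p₀)/n) = √(0.025324/2156) = 0.0034272.
z = (0.0194805 − 0.026)/0.0034272 = -0.0065195/0.0034272 = -1.9023.
p-value = P(Z < -1.902) ≈ 0.0286, so at α = 0.1 we reject H₀.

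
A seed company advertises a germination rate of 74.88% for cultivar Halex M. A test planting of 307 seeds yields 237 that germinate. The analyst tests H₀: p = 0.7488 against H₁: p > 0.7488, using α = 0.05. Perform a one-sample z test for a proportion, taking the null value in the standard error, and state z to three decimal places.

p̂ = 237/307 = 0.77199.
Standard error under H₀: √(0.7488×0.2512/307) = 0.02475.
z = (0.77199 − 0.7488)/0.02475 = 0.02319/0.02475 = 0.937.
p-value = P(Z > 0.937) ≈ 0.1744. With α = 0.05, fail to reject H₀.

z = 0.937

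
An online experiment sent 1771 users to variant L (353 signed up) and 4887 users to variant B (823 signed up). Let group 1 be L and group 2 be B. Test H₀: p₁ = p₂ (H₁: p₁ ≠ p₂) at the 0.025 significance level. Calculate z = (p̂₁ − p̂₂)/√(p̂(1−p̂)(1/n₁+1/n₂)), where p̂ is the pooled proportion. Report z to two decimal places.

z = 2.92

p̂₁ = 353/1771 ≈ 0.1993, p̂₂ = 823/4887 ≈ 0.1684.
Pooled p̂ = (353+823)/(1771+4887) = 1176/6658 = 0.1766.
SE = √(0.145432 × 0.000769277) = 0.0106.
z = (0.1993 − 0.1684)/0.0106 = 0.0309/0.0106 = 2.92.
p-value = 2·P(Z > 2.923) ≈ 0.0035, so at α = 0.025 we reject H₀.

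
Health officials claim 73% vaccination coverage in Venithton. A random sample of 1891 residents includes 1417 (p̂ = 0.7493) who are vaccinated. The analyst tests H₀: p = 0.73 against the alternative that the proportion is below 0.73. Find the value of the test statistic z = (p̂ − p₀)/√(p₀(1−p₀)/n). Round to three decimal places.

z = 1.894

p̂ = 1417/1891 ≈ 0.74934.
SE = √(p₀(1−p₀)/n) = √(0.1971/1891) = 0.01021.
z = (0.74934 − 0.73)/0.01021 = 0.01934/0.01021 = 1.894.
p-value = P(Z < 1.894) ≈ 0.9709.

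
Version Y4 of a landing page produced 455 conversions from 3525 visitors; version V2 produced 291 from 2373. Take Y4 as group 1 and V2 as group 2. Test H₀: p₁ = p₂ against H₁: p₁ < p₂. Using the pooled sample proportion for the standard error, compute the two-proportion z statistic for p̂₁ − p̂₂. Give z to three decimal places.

p̂₁ = 455/3525 ≈ 0.129078, p̂₂ = 291/2373 ≈ 0.122630.
Pooled p̂ = (455+291)/(3525+2373) = 746/5898 = 0.126484.
SE = √(0.110485 × 0.000705095) = 0.008826.
z = (0.129078 − 0.122630)/0.008826 = 0.006448/0.008826 = 0.731.

z = 0.731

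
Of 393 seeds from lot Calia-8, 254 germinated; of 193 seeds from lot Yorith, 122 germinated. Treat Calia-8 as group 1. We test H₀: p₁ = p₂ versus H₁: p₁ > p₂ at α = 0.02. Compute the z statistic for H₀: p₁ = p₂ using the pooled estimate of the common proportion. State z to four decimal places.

z = 0.3366

p̂₁ = 254/393 ≈ 0.646310, p̂₂ = 122/193 ≈ 0.632124.
Pooled p̂ = (254+122)/(393+193) = 376/586 = 0.641638.
SE = √(0.229939 × 0.00772588) = 0.042148.
z = (0.646310 − 0.632124)/0.042148 = 0.014186/0.042148 = 0.3366.
p-value = P(Z > 0.337) ≈ 0.3682; since p > α = 0.02, fail to reject H₀.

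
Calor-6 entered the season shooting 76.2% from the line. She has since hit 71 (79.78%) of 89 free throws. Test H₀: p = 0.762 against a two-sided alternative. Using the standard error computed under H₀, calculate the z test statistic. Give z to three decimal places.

z = 0.792

p̂ = 71/89 ≈ 0.79775.
SE = √(p₀(1−p₀)/n) = √(0.18136/89) = 0.04514.
z = (0.79775 − 0.762)/0.04514 = 0.03575/0.04514 = 0.792.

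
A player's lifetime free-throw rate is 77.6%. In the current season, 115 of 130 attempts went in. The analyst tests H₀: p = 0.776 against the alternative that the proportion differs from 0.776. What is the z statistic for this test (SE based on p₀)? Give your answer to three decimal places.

z = 2.970

p̂ = 115/130 = 0.88462.
SE = √(p₀(1−p₀)/n) = √(0.17382/130) = 0.03657.
z = (0.88462 − 0.776)/0.03657 = 0.10862/0.03657 = 2.970.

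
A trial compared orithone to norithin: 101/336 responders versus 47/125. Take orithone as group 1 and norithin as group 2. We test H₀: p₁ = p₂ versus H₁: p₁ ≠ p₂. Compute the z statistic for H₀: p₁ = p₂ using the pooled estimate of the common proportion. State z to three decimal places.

p̂₁ = 101/336 ≈ 0.30060, p̂₂ = 47/125 ≈ 0.37600.
Pooled p̂ = (101+47)/(336+125) = 148/461 = 0.32104.
SE = √(0.217974 × 0.0109762) = 0.04891.
z = (0.30060 − 0.37600)/0.04891 = -0.07540/0.04891 = -1.542.
Two-sided p-value ≈ 2·Φ(−1.542) = 0.1232.

z = -1.542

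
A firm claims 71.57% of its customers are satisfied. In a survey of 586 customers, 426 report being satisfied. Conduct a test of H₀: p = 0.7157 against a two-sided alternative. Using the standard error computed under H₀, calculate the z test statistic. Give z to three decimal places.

p̂ = 426/586 = 0.72696.
Under H₀, SE = √(0.7157·0.2843/586) = √(0.000347224) = 0.01863.
z = (0.72696 − 0.7157)/0.01863 = 0.01126/0.01863 = 0.604.
Two-sided p-value ≈ 2·Φ(−0.604) = 0.5456.

z = 0.604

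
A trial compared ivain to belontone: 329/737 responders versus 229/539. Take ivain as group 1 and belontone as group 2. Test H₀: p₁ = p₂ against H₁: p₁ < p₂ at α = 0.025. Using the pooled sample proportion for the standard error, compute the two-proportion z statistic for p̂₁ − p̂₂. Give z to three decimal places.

p̂₁ = 329/737 ≈ 0.44640, p̂₂ = 229/539 ≈ 0.42486.
Pooled p̂ = (329+229)/(737+539) = 558/1276 = 0.43730.
SE = √(0.246069 × 0.00321214) = 0.02811.
z = (0.44640 − 0.42486)/0.02811 = 0.02154/0.02811 = 0.766.
p-value = P(Z < 0.766) ≈ 0.7782, so at α = 0.025 we fail to reject H₀.

z = 0.766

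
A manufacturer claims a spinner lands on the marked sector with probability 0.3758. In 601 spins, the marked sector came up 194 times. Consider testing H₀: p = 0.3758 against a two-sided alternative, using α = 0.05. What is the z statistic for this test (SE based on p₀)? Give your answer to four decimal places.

p̂ = 194/601 = 0.3227953.
Standard error under H₀: √(0.3758×0.6242/601) = 0.0197562.
z = (0.3227953 − 0.3758)/0.0197562 = -0.0530047/0.0197562 = -2.6829.
p-value = 2·P(Z > 2.683) ≈ 0.0073; since p < α = 0.05, reject H₀.

z = -2.6829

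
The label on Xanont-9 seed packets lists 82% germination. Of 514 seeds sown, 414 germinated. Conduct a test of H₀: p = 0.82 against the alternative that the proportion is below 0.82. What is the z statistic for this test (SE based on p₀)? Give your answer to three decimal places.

p̂ = 414/514 ≈ 0.805447.
SE = √(p₀(1−p₀)/n) = √(0.1476/514) = 0.016946.
z = (0.805447 − 0.82)/0.016946 = -0.014553/0.016946 = -0.859.
p-value = P(Z < -0.859) ≈ 0.1952.

z = -0.859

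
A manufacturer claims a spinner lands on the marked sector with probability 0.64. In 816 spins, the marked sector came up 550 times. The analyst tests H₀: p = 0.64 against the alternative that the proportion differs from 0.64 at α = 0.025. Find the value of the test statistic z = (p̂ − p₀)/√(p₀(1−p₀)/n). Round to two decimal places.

p̂ = 550/816 = 0.6740.
SE = √(p₀(1−p₀)/n) = √(0.2304/816) = 0.0168.
z = (0.6740 − 0.64)/0.0168 = 0.0340/0.0168 = 2.02.
p-value = 2·P(Z > 2.025) ≈ 0.0429, so at α = 0.025 we fail to reject H₀.

z = 2.02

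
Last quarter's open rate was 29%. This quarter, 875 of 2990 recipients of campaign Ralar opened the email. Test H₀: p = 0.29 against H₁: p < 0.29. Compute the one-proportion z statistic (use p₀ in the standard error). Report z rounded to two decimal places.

z = 0.32

p̂ = 875/2990 = 0.29264.
Under H₀, SE = √(0.29·0.71/2990) = √(6.88629e-05) = 0.00830.
z = (0.29264 − 0.29)/0.00830 = 0.00264/0.00830 = 0.32.
p-value = P(Z < 0.318) ≈ 0.6249.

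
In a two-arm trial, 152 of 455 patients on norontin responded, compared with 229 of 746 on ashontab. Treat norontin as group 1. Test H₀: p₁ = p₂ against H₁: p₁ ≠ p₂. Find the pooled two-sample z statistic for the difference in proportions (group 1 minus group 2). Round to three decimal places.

p̂₁ = 152/455 = 0.33407, p̂₂ = 229/746 = 0.30697.
Pooled p̂ = (152+229)/(455+746) = 381/1201 = 0.31724.
SE = √(p̂(1−p̂)(1/n₁+1/n₂)) = √(0.31724·0.68276·0.00353828) = √(0.000766383) = 0.02768.
z = (0.33407 − 0.30697)/0.02768 = 0.02710/0.02768 = 0.979.

z = 0.979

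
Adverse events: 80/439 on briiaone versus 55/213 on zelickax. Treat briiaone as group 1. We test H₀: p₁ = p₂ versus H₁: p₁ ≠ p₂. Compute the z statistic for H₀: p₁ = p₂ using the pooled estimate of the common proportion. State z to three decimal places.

p̂₁ = 80/439 ≈ 0.18223, p̂₂ = 55/213 ≈ 0.25822.
Pooled p̂ = (80+55)/(439+213) = 135/652 = 0.20706.
SE = √(p̂(1−p̂)(1/n₁+1/n₂)) = √(0.20706·0.79294·0.00697274) = √(0.00114481) = 0.03384.
z = (0.18223 − 0.25822)/0.03384 = -0.07599/0.03384 = -2.246.

z = -2.246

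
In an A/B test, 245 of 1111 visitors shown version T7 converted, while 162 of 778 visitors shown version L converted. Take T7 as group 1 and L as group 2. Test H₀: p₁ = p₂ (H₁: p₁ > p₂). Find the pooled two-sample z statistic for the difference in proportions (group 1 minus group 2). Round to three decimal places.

z = 0.640

p̂₁ = 245/1111 ≈ 0.220522, p̂₂ = 162/778 ≈ 0.208226.
Pooled p̂ = (245+162)/(1111+778) = 407/1889 = 0.215458.
SE = √(0.169036 × 0.00218544) = 0.019220.
z = (0.220522 − 0.208226)/0.019220 = 0.012296/0.019220 = 0.640.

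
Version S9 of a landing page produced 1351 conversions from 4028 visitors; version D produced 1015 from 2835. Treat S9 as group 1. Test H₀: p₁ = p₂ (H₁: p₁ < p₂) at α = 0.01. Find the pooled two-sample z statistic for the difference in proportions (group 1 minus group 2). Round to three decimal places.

z = -1.942

p̂₁ = 1351/4028 ≈ 0.33540, p̂₂ = 1015/2835 ≈ 0.35802.
Pooled p̂ = (1351+1015)/(4028+2835) = 2366/6863 = 0.34475.
SE = √(p̂(1−p̂)(1/n₁+1/n₂)) = √(0.34475·0.65525·0.000600996) = √(0.000135763) = 0.01165.
z = (0.33540 − 0.35802)/0.01165 = -0.02262/0.01165 = -1.942.
p-value = P(Z < -1.942) ≈ 0.0261; since p > α = 0.01, fail to reject H₀.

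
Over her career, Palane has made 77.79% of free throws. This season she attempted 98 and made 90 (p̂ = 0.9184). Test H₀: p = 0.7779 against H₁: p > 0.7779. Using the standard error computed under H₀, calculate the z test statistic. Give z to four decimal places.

p̂ = 90/98 = 0.918367.
SE = √(p₀(1−p₀)/n) = √(0.17277/98) = 0.041988.
z = (0.918367 − 0.7779)/0.041988 = 0.140467/0.041988 = 3.3454.
p-value = P(Z > 3.345) ≈ 0.0004.

z = 3.3454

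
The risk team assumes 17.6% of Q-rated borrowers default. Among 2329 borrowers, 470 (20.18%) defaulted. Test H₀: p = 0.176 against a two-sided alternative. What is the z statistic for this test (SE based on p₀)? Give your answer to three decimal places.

p̂ = 470/2329 ≈ 0.20180.
SE = √(p₀(1−p₀)/n) = √(0.14502/2329) = 0.00789.
z = (0.20180 − 0.176)/0.00789 = 0.02580/0.00789 = 3.270.
p-value = 2·P(Z > 3.270) ≈ 0.0011.

z = 3.270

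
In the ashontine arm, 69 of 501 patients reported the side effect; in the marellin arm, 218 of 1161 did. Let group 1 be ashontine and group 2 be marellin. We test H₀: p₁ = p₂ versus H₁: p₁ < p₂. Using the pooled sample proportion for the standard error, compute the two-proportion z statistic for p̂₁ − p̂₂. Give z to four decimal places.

p̂₁ = 69/501 ≈ 0.137725, p̂₂ = 218/1161 ≈ 0.187769.
Pooled p̂ = (69+218)/(501+1161) = 287/1662 = 0.172684.
SE = √(0.142864 × 0.00285733) = 0.020204.
z = (0.137725 − 0.187769)/0.020204 = -0.050044/0.020204 = -2.4769.
p-value = P(Z < -2.477) ≈ 0.0066.

z = -2.4769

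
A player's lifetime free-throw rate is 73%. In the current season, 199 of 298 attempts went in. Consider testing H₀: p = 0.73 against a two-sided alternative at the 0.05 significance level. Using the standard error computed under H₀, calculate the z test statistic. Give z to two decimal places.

z = -2.42

p̂ = 199/298 = 0.6678.
Under H₀, SE = √(0.73·0.27/298) = √(0.000661409) = 0.0257.
z = (0.6678 − 0.73)/0.0257 = -0.0622/0.0257 = -2.42.
Two-sided p-value ≈ 2·Φ(−2.419) = 0.0156. With α = 0.05, reject H₀.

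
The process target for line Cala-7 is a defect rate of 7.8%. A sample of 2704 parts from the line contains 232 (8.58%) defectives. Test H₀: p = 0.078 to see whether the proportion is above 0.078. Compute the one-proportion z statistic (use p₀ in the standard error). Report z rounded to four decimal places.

p̂ = 232/2704 ≈ 0.0857988.
Under H₀, SE = √(0.078·0.922/2704) = √(2.65962e-05) = 0.0051571.
z = (0.0857988 − 0.078)/0.0051571 = 0.0077988/0.0051571 = 1.5122.

z = 1.5122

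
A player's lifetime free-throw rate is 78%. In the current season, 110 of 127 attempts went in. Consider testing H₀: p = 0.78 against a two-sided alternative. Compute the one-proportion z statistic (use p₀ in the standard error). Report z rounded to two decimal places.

z = 2.34

p̂ = 110/127 = 0.8661.
Under H₀, SE = √(0.78·0.22/127) = √(0.00135118) = 0.0368.
z = (0.8661 − 0.78)/0.0368 = 0.0861/0.0368 = 2.34.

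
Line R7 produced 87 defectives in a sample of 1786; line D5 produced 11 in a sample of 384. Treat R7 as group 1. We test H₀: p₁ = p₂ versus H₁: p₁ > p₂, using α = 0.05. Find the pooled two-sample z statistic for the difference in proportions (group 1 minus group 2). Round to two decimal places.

z = 1.72

p̂₁ = 87/1786 = 0.0487, p̂₂ = 11/384 = 0.0286.
Pooled p̂ = (87+11)/(1786+384) = 98/2170 = 0.0452.
SE = √(p̂(1−p̂)(1/n₁+1/n₂)) = √(0.0452·0.9548·0.00316408) = √(0.000136441) = 0.0117.
z = (0.0487 − 0.0286)/0.0117 = 0.0201/0.0117 = 1.72.
p-value = P(Z > 1.718) ≈ 0.0429; since p < α = 0.05, reject H₀.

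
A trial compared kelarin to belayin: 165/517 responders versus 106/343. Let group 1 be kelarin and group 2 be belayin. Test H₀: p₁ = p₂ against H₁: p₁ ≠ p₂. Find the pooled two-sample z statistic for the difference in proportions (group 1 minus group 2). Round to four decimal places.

z = 0.3125

p̂₁ = 165/517 ≈ 0.319149, p̂₂ = 106/343 ≈ 0.309038.
Pooled p̂ = (165+106)/(517+343) = 271/860 = 0.315116.
SE = √(p̂(1−p̂)(1/n₁+1/n₂)) = √(0.315116·0.684884·0.00484969) = √(0.00104665) = 0.032352.
z = (0.319149 − 0.309038)/0.032352 = 0.010111/0.032352 = 0.3125.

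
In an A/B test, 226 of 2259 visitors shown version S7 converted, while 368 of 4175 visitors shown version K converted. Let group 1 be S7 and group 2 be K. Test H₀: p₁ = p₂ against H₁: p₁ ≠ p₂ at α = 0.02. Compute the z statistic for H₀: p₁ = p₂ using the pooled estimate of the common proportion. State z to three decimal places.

z = 1.574

p̂₁ = 226/2259 = 0.10004, p̂₂ = 368/4175 = 0.08814.
Pooled p̂ = (226+368)/(2259+4175) = 594/6434 = 0.09232.
SE = √(p̂(1−p̂)(1/n₁+1/n₂)) = √(0.09232·0.90768·0.000682195) = √(5.7167e-05) = 0.00756.
z = (0.10004 − 0.08814)/0.00756 = 0.01190/0.00756 = 1.574.
p-value = 2·P(Z > 1.574) ≈ 0.1155. With α = 0.02, fail to reject H₀.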